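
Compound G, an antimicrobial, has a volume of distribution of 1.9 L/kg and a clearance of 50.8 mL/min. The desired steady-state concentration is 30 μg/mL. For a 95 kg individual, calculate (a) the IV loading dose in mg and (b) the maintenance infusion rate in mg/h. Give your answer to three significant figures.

Total Vd = 1.9 × 95 = 180.5 L
Loading dose = Vd × C = 180.5 × 30 = 5415 mg
CL = 50.8 mL/min × 60/1000 = 3.048 L/h
Maintenance infusion rate = CL × Css = 3.048 × 30 = 91.44 mg/h

(a) 5420 mg; (b) 91.4 mg/h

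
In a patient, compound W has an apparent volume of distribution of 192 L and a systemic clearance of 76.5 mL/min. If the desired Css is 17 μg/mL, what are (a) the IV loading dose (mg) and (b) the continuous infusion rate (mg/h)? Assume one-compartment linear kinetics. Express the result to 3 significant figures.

Loading: fill Vd to C_target → 192.0 L × 17 mg/L = 3264 mg
CL = 76.5 mL/min = 76.5 × 0.06 = 4.590 L/h
Infusion rate = 4.590 L/h × 17 mg/L = 78.03 mg/h

(a) 3260 mg; (b) 78.0 mg/h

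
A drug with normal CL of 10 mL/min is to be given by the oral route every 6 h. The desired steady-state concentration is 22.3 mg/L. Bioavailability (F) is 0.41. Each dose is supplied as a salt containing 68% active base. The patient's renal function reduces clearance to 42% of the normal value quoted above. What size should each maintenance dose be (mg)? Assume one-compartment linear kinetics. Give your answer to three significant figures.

CL = 10 mL/min × 60/1000 = 0.6000 L/h
Patient clearance = 0.42 × 0.6000 = 0.2520 L/h
D = CL × Css × τ / F / S = 0.2520 × 22.3 × 6 / 0.41 / 0.68 = 120.9 mg

121 mg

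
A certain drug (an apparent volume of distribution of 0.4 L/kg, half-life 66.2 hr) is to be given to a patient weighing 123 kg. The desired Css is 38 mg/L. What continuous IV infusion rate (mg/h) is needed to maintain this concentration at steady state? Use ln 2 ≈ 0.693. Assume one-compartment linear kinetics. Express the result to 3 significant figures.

Vd(total) = 123 kg × 0.4 L/kg = 49.20 L
CL = 0.693 × Vd / t½ = 0.693 × 49.20 / 66.2 = 0.5150 L/h
Infusion rate = CL × Css = 0.5150 × 38 = 19.57 mg/h

19.6 mg/h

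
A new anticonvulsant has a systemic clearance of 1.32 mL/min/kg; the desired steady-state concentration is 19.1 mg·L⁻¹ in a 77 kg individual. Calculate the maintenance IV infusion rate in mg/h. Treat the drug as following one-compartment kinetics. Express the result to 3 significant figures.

CL = 1.32 mL/min/kg × 77 kg = 101.6 mL/min = 101.6 × 60/1000 = 6.096 L/h
At steady state, infusion rate equals elimination rate: rate in = CL × Css.
Infusion rate = CL · Css = 6.096 L/h × 19.1 mg/L = 116.4 mg/h

116 mg/h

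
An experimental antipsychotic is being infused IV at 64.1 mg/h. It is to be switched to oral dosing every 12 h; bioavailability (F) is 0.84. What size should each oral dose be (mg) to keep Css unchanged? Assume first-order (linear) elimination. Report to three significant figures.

To maintain the same Css, the systemic dosing rate must be unchanged: F·D/τ = infusion rate.
D = rate × τ / F = 64.1 × 12 / 0.84 = 915.7 mg

916 mg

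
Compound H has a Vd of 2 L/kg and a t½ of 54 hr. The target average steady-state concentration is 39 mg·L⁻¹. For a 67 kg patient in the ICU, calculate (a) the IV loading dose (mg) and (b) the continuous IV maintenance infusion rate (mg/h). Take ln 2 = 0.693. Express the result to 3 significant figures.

Total Vd = 2 × 67 = 134.0 L
LD = Vd × C = 134.0 × 39 = 5226 mg
CL = 0.693 × Vd / t½ = 0.693 × 134.0 / 54 = 1.720 L/h
Infusion rate = CL × Css = 1.720 × 39 = 67.08 mg/h

(a) 5230 mg; (b) 67.1 mg/h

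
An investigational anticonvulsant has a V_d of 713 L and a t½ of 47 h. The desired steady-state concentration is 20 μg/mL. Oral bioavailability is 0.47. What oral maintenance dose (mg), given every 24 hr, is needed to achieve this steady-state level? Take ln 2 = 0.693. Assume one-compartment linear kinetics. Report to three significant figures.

CL = ln 2 · Vd / t½ = 0.693 × 713.0 / 47 = 10.51 L/h
D = CL × Css × τ / F = 10.51 × 20 × 24 / 0.47 = 10730 mg

10700 mg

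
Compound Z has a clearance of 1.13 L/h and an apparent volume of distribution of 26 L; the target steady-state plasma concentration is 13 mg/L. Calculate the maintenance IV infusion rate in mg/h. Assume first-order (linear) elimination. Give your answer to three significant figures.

Vd does not affect the maintenance rate; only clearance governs steady-state input.
Rate = CL × Css = 1.130 × 13 = 14.69 mg/h

14.7 mg/h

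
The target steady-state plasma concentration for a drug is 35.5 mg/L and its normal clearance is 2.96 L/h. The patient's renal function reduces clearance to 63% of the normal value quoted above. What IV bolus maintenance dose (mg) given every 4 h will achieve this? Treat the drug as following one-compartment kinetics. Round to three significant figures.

265 mg

Patient clearance = 0.63 × 2.960 = 1.865 L/h
D = CL × Css × τ = 1.865 × 35.5 × 4 = 264.8 mg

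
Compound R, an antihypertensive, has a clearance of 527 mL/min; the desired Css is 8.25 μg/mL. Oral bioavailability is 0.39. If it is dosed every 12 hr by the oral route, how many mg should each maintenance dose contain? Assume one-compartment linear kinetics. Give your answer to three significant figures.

CL = 527 mL/min = 527 × 0.06 = 31.62 L/h
D = CL × Css × τ / F = 31.62 × 8.25 × 12 / 0.39 = 8027 mg

8030 mg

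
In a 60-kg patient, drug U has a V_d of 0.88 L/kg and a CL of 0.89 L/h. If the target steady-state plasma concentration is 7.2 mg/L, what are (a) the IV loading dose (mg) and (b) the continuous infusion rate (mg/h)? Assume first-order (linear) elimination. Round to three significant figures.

(a) 380 mg; (b) 6.41 mg/h

Vd = 0.88 L/kg × 60 kg = 52.80 L
LD = Vd · C_target = 52.80 × 7.2 = 380.2 mg
Infusion rate = 0.8900 L/h × 7.2 mg/L = 6.408 mg/h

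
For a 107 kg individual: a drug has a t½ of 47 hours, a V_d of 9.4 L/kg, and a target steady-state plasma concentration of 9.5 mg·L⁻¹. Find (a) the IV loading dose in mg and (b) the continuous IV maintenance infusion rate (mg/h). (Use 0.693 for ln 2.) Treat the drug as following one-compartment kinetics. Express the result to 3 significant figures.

Vd = 9.4 L/kg × 107 kg = 1006 L
LD = Vd × C = 1006 × 9.5 = 9557 mg
CL = 0.693 × Vd / t½ = 0.693 × 1006 / 47 = 14.83 L/h
Infusion rate = CL × Css = 14.83 × 9.5 = 140.9 mg/h

(a) 9560 mg; (b) 141 mg/h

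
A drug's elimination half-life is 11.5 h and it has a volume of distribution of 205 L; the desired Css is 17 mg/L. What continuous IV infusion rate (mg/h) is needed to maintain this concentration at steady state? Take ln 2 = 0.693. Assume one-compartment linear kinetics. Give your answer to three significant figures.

210 mg/h

k = 0.693/11.5 = 0.06026 h⁻¹, so CL = k·Vd = 0.06026 × 205.0 = 12.35 L/h
Infusion rate = CL × Css = 12.35 × 17 = 210.0 mg/h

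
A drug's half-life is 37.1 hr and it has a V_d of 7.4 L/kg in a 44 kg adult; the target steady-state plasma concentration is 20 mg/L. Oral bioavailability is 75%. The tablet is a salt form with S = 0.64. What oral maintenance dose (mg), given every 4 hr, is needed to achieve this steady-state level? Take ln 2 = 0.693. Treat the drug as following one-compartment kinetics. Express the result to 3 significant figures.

1010 mg

Vd(total) = 44 kg × 7.4 L/kg = 325.6 L
k = 0.693/37.1 = 0.01868 h⁻¹, so CL = k·Vd = 0.01868 × 325.6 = 6.082 L/h
D = CL × Css × τ / F / S = 6.082 × 20 × 4 / 0.75 / 0.64 = 1014 mg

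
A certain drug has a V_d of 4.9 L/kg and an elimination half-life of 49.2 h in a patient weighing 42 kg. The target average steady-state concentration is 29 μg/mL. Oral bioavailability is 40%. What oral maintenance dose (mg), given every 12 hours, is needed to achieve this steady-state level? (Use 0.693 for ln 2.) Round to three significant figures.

2520 mg

Total Vd = 4.9 × 42 = 205.8 L
CL = 0.693 × Vd / t½ = 0.693 × 205.8 / 49.2 = 2.899 L/h
D = CL × Css × τ / F = 2.899 × 29 × 12 / 0.4 = 2522 mg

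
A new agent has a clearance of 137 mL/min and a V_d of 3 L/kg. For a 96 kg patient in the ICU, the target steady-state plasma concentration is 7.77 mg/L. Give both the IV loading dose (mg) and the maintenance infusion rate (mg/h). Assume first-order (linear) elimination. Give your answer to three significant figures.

(a) 2240 mg; (b) 63.9 mg/h

Total Vd = 3 × 96 = 288.0 L
LD = Vd · C_target = 288.0 × 7.77 = 2238 mg
Convert clearance: 137 mL/min × 60 min/h ÷ 1000 mL/L = 8.220 L/h
Maintenance: replace elimination → rate = CL × Css = 8.220 × 7.77 = 63.87 mg/h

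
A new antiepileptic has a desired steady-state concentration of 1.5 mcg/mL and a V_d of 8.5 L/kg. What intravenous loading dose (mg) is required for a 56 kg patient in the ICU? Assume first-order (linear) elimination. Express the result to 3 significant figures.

714 mg

Vd(total) = 56 kg × 8.5 L/kg = 476.0 L
LD = Vd × C = 476.0 × 1.500 = 714.0 mg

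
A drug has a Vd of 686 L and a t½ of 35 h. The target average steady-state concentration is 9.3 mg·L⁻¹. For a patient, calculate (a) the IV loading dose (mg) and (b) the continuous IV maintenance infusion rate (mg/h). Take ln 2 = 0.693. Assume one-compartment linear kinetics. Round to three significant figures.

LD = Vd × C = 686.0 × 9.3 = 6380 mg
CL = 0.693 × Vd / t½ = 0.693 × 686.0 / 35 = 13.58 L/h
Infusion rate = CL × Css = 13.58 × 9.3 = 126.3 mg/h

(a) 6380 mg; (b) 126 mg/h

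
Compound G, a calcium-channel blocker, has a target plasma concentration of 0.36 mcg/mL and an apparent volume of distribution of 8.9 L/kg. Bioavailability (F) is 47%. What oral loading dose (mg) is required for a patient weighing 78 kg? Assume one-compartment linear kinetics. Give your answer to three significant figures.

Vd = 8.9 L/kg × 78 kg = 694.2 L
LD = Vd × C / F = 694.2 × 0.3600 / 0.47 = 531.7 mg

532 mg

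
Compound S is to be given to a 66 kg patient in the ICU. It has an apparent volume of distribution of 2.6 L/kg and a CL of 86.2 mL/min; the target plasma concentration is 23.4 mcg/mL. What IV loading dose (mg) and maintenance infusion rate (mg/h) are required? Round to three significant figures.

(a) 4020 mg; (b) 121 mg/h

Vd = 2.6 L/kg × 66 kg = 171.6 L
Loading: fill Vd to C_target → 171.6 L × 23.4 mg/L = 4015 mg
CL = 86.2 mL/min × 60/1000 = 5.172 L/h
Infusion rate = 5.172 L/h × 23.4 mg/L = 121.0 mg/h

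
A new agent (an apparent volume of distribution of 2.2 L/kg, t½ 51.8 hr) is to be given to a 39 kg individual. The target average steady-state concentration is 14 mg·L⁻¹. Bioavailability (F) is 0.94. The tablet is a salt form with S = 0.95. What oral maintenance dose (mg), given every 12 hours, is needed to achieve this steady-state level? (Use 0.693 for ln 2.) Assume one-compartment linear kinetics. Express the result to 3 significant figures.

Total Vd = 2.2 × 39 = 85.80 L
CL = ln 2 · Vd / t½ = 0.693 × 85.80 / 51.8 = 1.148 L/h
D = CL × Css × τ / F / S = 1.148 × 14 × 12 / 0.94 / 0.95 = 216.0 mg

216 mg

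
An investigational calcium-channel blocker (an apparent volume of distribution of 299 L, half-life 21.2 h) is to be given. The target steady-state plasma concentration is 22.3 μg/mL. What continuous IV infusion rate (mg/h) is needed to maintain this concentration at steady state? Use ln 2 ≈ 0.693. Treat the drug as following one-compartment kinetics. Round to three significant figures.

218 mg/h

k = 0.693/21.2 = 0.03269 h⁻¹, so CL = k·Vd = 0.03269 × 299.0 = 9.774 L/h
Infusion rate = CL × Css = 9.774 × 22.3 = 218.0 mg/h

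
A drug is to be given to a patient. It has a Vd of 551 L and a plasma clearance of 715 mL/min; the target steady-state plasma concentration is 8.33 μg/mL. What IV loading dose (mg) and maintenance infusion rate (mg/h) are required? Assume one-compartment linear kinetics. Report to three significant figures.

Loading: fill Vd to C_target → 551.0 L × 8.33 mg/L = 4590 mg
Convert clearance: 715 mL/min × 60 min/h ÷ 1000 mL/L = 42.90 L/h
Infusion rate = 42.90 L/h × 8.33 mg/L = 357.4 mg/h

(a) 4590 mg; (b) 357 mg/h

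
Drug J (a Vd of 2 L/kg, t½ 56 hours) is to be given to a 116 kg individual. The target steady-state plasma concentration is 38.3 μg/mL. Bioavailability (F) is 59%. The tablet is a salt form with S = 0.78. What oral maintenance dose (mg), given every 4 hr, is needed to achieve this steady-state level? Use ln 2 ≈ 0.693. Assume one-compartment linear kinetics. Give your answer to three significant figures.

Vd = 2 L/kg × 116 kg = 232.0 L
CL = ln 2 · Vd / t½ = 0.693 × 232.0 / 56 = 2.871 L/h
D = CL × Css × τ / F / S = 2.871 × 38.3 × 4 / 0.59 / 0.78 = 955.8 mg

956 mg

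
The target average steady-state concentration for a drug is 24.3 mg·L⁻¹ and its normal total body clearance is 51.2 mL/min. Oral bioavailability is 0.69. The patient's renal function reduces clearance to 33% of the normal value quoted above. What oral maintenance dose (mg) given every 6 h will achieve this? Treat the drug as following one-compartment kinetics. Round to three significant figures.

Convert clearance: 51.2 mL/min × 60 min/h ÷ 1000 mL/L = 3.072 L/h
Patient clearance = 0.33 × 3.072 = 1.014 L/h
D = CL × Css × τ / F = 1.014 × 24.3 × 6 / 0.69 = 214.3 mg

214 mg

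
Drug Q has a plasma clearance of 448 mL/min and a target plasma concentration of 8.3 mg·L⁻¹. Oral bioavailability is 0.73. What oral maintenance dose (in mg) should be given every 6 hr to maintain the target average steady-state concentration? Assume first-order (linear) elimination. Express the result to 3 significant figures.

1830 mg

Convert clearance: 448 mL/min × 60 min/h ÷ 1000 mL/L = 26.88 L/h
D = CL × Css × τ / F = 26.88 × 8.3 × 6 / 0.73 = 1834 mg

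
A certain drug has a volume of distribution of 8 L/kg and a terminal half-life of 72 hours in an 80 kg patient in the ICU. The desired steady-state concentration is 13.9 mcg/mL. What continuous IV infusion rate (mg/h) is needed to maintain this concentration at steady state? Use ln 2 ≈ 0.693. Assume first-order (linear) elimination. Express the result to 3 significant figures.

85.6 mg/h

Total Vd = 8 × 80 = 640.0 L
CL = 0.693 × Vd / t½ = 0.693 × 640.0 / 72 = 6.160 L/h
Infusion rate = CL × Css = 6.160 × 13.9 = 85.62 mg/h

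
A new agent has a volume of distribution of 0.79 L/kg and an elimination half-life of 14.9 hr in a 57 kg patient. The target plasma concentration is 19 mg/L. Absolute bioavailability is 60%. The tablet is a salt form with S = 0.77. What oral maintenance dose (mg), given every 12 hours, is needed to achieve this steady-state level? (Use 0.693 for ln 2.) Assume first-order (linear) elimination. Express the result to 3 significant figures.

1030 mg

Vd(total) = 57 kg × 0.79 L/kg = 45.03 L
CL = ln 2 · Vd / t½ = 0.693 × 45.03 / 14.9 = 2.094 L/h
D = CL × Css × τ / F / S = 2.094 × 19 × 12 / 0.6 / 0.77 = 1033 mg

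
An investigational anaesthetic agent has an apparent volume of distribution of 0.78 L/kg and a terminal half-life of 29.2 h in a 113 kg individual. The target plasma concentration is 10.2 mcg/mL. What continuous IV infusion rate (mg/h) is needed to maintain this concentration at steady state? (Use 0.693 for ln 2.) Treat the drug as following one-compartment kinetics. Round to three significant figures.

Vd = 0.78 L/kg × 113 kg = 88.14 L
k = 0.693/29.2 = 0.02373 h⁻¹, so CL = k·Vd = 0.02373 × 88.14 = 2.092 L/h
Infusion rate = CL × Css = 2.092 × 10.2 = 21.34 mg/h

21.3 mg/h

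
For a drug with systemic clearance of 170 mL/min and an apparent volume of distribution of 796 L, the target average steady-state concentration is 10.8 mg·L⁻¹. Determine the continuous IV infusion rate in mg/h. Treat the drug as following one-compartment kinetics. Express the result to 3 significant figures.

CL = 170 mL/min × 60/1000 = 10.20 L/h
Vd does not affect the maintenance rate; only clearance governs steady-state input.
Infusion rate = CL · Css = 10.20 L/h × 10.8 mg/L = 110.2 mg/h

110 mg/h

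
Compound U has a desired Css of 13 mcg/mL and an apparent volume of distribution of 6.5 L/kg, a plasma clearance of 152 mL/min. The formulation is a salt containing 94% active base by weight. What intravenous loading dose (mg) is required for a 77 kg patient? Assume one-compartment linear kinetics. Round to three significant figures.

Vd = 6.5 L/kg × 77 kg = 500.5 L
The loading dose fills Vd to the target concentration.
LD = Vd × C / S = 500.5 × 13.00 / 0.94 = 6922 mg

6920 mg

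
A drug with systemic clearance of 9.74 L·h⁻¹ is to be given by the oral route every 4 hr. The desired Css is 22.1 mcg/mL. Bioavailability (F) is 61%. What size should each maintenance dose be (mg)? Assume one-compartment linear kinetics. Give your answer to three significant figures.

1410 mg

D = CL × Css × τ / F = 9.740 × 22.1 × 4 / 0.61 = 1412 mg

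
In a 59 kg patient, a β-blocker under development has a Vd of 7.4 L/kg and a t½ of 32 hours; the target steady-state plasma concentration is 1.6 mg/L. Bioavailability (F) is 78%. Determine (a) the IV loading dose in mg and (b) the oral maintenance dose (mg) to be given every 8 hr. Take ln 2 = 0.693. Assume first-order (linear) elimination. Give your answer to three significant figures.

(a) 699 mg; (b) 155 mg

Total Vd = 7.4 × 59 = 436.6 L
LD = Vd × C = 436.6 × 1.6 = 698.6 mg
CL = 0.693 × Vd / t½ = 0.693 × 436.6 / 32 = 9.455 L/h
D = CL × Css × τ / F = 9.455 × 1.6 × 8 / 0.78 = 155.2 mg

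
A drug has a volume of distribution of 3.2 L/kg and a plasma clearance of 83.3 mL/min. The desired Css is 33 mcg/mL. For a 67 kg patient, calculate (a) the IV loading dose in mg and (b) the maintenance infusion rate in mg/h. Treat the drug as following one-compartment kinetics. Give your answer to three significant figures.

Vd(total) = 67 kg × 3.2 L/kg = 214.4 L
Loading: fill Vd to C_target → 214.4 L × 33 mg/L = 7075 mg
CL = 83.3 mL/min × 60/1000 = 4.998 L/h
Maintenance infusion rate = CL × Css = 4.998 × 33 = 164.9 mg/h

(a) 7080 mg; (b) 165 mg/h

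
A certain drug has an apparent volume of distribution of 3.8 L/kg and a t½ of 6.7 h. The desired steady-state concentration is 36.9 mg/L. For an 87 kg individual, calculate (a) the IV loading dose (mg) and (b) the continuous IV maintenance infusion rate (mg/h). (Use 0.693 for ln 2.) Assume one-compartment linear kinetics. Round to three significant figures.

Total Vd = 3.8 × 87 = 330.6 L
LD = Vd × C = 330.6 × 36.9 = 12200 mg
CL = 0.693 × Vd / t½ = 0.693 × 330.6 / 6.7 = 34.19 L/h
Infusion rate = CL × Css = 34.19 × 36.9 = 1262 mg/h

(a) 12200 mg; (b) 1260 mg/h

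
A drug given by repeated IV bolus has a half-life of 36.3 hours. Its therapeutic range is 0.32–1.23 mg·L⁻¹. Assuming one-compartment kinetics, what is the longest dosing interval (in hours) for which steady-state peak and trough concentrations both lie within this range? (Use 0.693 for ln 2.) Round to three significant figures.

70.5 h

k = 0.693 / t½ = 0.693 / 36.3 = 0.01909 h⁻¹
Between IV bolus doses, concentration decays as C = C₀·e^(−kτ), so C_peak/C_trough = e^(kτ).
τ_max = ln(C_peak/C_trough) / k = ln(1.23/0.32) / 0.01909 = 1.346 / 0.01909 = 70.51 h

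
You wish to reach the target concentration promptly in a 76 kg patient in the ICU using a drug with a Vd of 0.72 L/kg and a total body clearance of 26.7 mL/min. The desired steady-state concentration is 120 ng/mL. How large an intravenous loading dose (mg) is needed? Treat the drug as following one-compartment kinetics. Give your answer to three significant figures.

6.57 mg

Vd(total) = 76 kg × 0.72 L/kg = 54.72 L
C = 120 ng/mL = 0.1200 mg/L
LD = Vd × C = 54.72 × 0.1200 = 6.566 mg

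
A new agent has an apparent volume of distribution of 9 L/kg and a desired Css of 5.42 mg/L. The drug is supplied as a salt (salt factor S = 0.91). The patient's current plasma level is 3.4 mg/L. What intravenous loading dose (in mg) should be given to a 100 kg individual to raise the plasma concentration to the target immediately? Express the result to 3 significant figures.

Total Vd = 9 × 100 = 900.0 L
Concentration deficit ΔC = 5.42 − 3.4 = 2.020 mg/L
LD = Vd × ΔC / S = 900.0 × 2.020 / 0.91 = 1998 mg

2000 mg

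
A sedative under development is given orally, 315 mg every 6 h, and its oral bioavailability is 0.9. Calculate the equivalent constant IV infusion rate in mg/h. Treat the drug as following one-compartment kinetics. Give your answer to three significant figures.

47.3 mg/h

Equivalent systemic input: infusion rate = F·D/τ.
Rate = 0.9 × 315 / 6 = 47.25 mg/h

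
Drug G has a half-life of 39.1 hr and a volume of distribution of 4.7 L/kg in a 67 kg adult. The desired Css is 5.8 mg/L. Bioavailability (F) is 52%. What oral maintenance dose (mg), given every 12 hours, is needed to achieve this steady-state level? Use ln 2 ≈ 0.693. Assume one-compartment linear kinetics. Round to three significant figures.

747 mg

Vd(total) = 67 kg × 4.7 L/kg = 314.9 L
CL = 0.693 × Vd / t½ = 0.693 × 314.9 / 39.1 = 5.581 L/h
D = CL × Css × τ / F = 5.581 × 5.8 × 12 / 0.52 = 747.0 mg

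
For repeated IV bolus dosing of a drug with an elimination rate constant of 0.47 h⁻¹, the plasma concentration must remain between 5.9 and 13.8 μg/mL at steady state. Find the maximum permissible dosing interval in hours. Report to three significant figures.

Between IV bolus doses, concentration decays as C = C₀·e^(−kτ), so C_peak/C_trough = e^(kτ).
τ_max = ln(C_peak/C_trough) / k = ln(13.8/5.9) / 0.4700 = 0.8497 / 0.4700 = 1.808 h

1.81 h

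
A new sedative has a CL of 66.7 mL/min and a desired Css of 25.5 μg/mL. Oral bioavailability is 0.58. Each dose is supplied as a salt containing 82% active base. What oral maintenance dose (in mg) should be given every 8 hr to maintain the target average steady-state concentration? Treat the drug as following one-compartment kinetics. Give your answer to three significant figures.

Convert clearance: 66.7 mL/min × 60 min/h ÷ 1000 mL/L = 4.002 L/h
D = CL × Css × τ / F / S = 4.002 × 25.5 × 8 / 0.58 / 0.82 = 1717 mg

1720 mg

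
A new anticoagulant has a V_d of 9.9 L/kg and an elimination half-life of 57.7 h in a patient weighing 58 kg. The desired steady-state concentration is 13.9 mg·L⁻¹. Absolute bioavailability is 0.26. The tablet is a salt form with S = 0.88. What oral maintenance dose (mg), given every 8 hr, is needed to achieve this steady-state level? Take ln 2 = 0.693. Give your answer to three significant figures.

Vd = 9.9 L/kg × 58 kg = 574.2 L
CL = 0.693 × Vd / t½ = 0.693 × 574.2 / 57.7 = 6.896 L/h
D = CL × Css × τ / F / S = 6.896 × 13.9 × 8 / 0.26 / 0.88 = 3352 mg

3350 mg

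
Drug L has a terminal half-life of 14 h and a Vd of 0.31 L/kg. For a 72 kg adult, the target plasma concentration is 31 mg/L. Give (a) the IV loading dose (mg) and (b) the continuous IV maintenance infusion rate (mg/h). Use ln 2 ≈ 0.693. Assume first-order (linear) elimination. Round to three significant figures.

(a) 692 mg; (b) 34.3 mg/h

Vd(total) = 72 kg × 0.31 L/kg = 22.32 L
LD = Vd × C = 22.32 × 31 = 691.9 mg
CL = 0.693 × Vd / t½ = 0.693 × 22.32 / 14 = 1.105 L/h
Infusion rate = CL × Css = 1.105 × 31 = 34.26 mg/h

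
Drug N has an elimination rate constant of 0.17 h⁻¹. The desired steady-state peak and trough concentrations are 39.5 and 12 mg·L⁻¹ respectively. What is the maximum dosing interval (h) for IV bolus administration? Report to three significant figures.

Between IV bolus doses, concentration decays as C = C₀·e^(−kτ), so C_peak/C_trough = e^(kτ).
τ_max = ln(C_peak/C_trough) / k = ln(39.5/12) / 0.1700 = 1.191 / 0.1700 = 7.006 h

7.01 h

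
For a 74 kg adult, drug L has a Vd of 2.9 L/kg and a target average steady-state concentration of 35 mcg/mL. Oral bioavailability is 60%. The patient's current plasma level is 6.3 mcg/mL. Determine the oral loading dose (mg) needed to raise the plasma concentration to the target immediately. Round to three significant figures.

Vd = 2.9 L/kg × 74 kg = 214.6 L
Concentration deficit ΔC = 35 − 6.3 = 28.70 mg/L
LD = Vd × ΔC / F = 214.6 × 28.70 / 0.6 = 10270 mg

10300 mg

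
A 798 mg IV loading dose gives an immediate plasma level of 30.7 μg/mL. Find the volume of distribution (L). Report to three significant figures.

Immediately after an IV bolus, C₀ = Dose / Vd, so Vd = Dose / C₀.
Vd = 798 / 30.7 = 25.99 L

26.0 L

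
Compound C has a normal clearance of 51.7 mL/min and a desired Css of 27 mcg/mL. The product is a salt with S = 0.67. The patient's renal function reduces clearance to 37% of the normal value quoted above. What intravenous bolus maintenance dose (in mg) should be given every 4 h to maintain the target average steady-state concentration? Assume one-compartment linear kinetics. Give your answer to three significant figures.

185 mg

Convert clearance: 51.7 mL/min × 60 min/h ÷ 1000 mL/L = 3.102 L/h
Patient clearance = 0.37 × 3.102 = 1.148 L/h
D = CL × Css × τ / S = 1.148 × 27 × 4 / 0.67 = 185.1 mg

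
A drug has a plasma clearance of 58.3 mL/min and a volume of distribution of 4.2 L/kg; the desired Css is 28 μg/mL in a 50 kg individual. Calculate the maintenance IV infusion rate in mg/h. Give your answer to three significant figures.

97.9 mg/h

CL = 58.3 mL/min = 58.3 × 0.06 = 3.498 L/h
Vd does not affect the maintenance rate; only clearance governs steady-state input.
Infusion rate = CL · Css = 3.498 L/h × 28 mg/L = 97.94 mg/h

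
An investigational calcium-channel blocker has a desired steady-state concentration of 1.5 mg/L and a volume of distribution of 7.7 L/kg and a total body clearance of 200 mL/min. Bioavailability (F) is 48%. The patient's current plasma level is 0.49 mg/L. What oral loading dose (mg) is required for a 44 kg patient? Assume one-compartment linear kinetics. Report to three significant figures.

713 mg

Vd = 7.7 L/kg × 44 kg = 338.8 L
Concentration deficit ΔC = 1.5 − 0.49 = 1.010 mg/L
LD = Vd × ΔC / F = 338.8 × 1.010 / 0.48 = 712.9 mg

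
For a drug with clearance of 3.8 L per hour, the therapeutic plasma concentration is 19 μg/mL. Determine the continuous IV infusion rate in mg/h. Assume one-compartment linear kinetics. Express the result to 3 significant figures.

72.2 mg/h

At steady state, infusion rate equals elimination rate: rate in = CL × Css.
Infusion rate = CL · Css = 3.800 L/h × 19 mg/L = 72.20 mg/h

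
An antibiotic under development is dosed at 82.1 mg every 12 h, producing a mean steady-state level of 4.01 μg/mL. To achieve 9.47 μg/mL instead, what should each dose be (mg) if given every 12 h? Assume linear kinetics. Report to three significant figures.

For first-order elimination, Css ∝ F·D/(CL·τ); F and CL are unchanged, so Css ∝ D/τ.
D₂ = D₁ × (Css,target / Css,current) = 82.1 × 9.47/4.01 = 193.9 mg

194 mg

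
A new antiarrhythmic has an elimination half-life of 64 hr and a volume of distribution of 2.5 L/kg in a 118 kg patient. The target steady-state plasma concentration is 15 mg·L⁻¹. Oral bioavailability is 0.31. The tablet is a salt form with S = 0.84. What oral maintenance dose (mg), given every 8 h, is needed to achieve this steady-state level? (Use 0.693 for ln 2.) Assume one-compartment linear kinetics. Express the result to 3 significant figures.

Vd(total) = 118 kg × 2.5 L/kg = 295.0 L
CL = 0.693 × Vd / t½ = 0.693 × 295.0 / 64 = 3.194 L/h
D = CL × Css × τ / F / S = 3.194 × 15 × 8 / 0.31 / 0.84 = 1472 mg

1470 mg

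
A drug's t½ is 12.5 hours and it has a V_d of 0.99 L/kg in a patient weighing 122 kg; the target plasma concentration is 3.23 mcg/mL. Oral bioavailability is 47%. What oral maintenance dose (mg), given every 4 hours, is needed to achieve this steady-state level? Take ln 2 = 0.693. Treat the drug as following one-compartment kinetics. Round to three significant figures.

184 mg

Vd(total) = 122 kg × 0.99 L/kg = 120.8 L
k = 0.693/12.5 = 0.05544 h⁻¹, so CL = k·Vd = 0.05544 × 120.8 = 6.697 L/h
D = CL × Css × τ / F = 6.697 × 3.23 × 4 / 0.47 = 184.1 mg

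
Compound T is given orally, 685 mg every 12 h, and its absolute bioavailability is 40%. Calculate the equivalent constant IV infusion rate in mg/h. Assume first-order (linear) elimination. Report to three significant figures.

Equivalent systemic input: infusion rate = F·D/τ.
Rate = 0.4 × 685 / 12 = 22.83 mg/h

22.8 mg/h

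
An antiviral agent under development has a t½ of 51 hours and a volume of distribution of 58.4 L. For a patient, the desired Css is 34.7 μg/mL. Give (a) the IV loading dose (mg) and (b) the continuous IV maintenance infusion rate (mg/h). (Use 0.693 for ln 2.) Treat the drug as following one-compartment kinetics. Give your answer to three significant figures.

LD = Vd × C = 58.40 × 34.7 = 2026 mg
CL = 0.693 × Vd / t½ = 0.693 × 58.40 / 51 = 0.7936 L/h
Infusion rate = CL × Css = 0.7936 × 34.7 = 27.54 mg/h

(a) 2030 mg; (b) 27.5 mg/h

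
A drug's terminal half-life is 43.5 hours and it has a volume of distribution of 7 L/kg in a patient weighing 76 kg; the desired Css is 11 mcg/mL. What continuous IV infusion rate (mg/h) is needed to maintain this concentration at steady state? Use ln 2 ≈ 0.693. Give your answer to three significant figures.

Total Vd = 7 × 76 = 532.0 L
k = 0.693/43.5 = 0.01593 h⁻¹, so CL = k·Vd = 0.01593 × 532.0 = 8.475 L/h
Infusion rate = CL × Css = 8.475 × 11 = 93.23 mg/h

93.2 mg/h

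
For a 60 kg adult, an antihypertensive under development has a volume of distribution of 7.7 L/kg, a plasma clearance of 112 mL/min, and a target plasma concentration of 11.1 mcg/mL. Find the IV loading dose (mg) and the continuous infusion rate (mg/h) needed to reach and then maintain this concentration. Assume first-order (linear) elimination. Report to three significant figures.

Vd(total) = 60 kg × 7.7 L/kg = 462.0 L
Loading: fill Vd to C_target → 462.0 L × 11.1 mg/L = 5128 mg
Convert clearance: 112 mL/min × 60 min/h ÷ 1000 mL/L = 6.720 L/h
Infusion rate = 6.720 L/h × 11.1 mg/L = 74.59 mg/h

(a) 5130 mg; (b) 74.6 mg/h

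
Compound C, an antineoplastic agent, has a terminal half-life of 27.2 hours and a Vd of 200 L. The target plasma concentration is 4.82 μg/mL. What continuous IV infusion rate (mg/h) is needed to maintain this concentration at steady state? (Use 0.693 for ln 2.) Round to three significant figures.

24.6 mg/h

k = 0.693/27.2 = 0.02548 h⁻¹, so CL = k·Vd = 0.02548 × 200.0 = 5.096 L/h
Infusion rate = CL × Css = 5.096 × 4.82 = 24.56 mg/h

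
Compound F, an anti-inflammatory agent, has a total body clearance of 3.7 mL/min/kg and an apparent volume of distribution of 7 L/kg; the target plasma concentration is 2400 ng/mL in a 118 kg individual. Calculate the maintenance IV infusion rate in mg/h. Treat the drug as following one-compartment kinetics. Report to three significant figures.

62.9 mg/h

CL = 3.7 mL/min/kg × 118 kg = 436.6 mL/min = 436.6 × 60/1000 = 26.20 L/h
C = 2400 ng/mL = 2.400 mg/L
R₀ = 26.20 × 2.4 = 62.88 mg/h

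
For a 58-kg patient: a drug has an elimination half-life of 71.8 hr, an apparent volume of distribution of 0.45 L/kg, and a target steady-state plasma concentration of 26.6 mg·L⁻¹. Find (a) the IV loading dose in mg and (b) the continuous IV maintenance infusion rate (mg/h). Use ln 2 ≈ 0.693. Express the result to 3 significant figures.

Vd = 0.45 L/kg × 58 kg = 26.10 L
LD = Vd × C = 26.10 × 26.6 = 694.3 mg
CL = 0.693 × Vd / t½ = 0.693 × 26.10 / 71.8 = 0.2519 L/h
Infusion rate = CL × Css = 0.2519 × 26.6 = 6.701 mg/h

(a) 694 mg; (b) 6.70 mg/h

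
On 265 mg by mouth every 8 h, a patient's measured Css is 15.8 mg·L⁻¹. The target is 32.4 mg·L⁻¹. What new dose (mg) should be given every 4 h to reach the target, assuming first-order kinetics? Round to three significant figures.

272 mg

For first-order elimination, Css ∝ F·D/(CL·τ); F and CL are unchanged, so Css ∝ D/τ.
D₂ = D₁ × (Css,target / Css,current) × (τ₂/τ₁) = 265 × (32.4/15.8) × (4/8) = 271.7 mg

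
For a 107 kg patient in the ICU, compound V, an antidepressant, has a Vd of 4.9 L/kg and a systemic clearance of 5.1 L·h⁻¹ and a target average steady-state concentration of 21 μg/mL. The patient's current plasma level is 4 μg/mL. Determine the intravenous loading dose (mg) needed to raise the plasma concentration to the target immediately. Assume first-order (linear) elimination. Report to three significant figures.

8910 mg

Total Vd = 4.9 × 107 = 524.3 L
Concentration deficit ΔC = 21 − 4 = 17.00 mg/L
LD = Vd × ΔC = 524.3 × 17.00 = 8913 mg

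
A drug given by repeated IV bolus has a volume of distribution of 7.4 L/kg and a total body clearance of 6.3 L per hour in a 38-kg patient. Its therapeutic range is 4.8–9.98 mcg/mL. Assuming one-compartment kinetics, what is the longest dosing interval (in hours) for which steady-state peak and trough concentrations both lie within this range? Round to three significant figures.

32.7 h

Vd = 7.4 L/kg × 38 kg = 281.2 L
k = CL / Vd = 6.300 / 281.2 = 0.02240 h⁻¹
Between IV bolus doses, concentration decays as C = C₀·e^(−kτ), so C_peak/C_trough = e^(kτ).
τ_max = ln(C_peak/C_trough) / k = ln(9.98/4.8) / 0.02240 = 0.7320 / 0.02240 = 32.68 h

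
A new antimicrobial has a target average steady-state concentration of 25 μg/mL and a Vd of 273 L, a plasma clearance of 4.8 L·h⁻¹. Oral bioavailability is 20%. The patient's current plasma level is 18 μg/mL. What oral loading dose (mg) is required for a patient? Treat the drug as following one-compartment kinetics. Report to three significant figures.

The loading dose fills Vd to the target concentration; clearance is irrelevant here.
Concentration deficit ΔC = 25 − 18 = 7.000 mg/L
LD = Vd × ΔC / F = 273.0 × 7.000 / 0.2 = 9555 mg

9560 mg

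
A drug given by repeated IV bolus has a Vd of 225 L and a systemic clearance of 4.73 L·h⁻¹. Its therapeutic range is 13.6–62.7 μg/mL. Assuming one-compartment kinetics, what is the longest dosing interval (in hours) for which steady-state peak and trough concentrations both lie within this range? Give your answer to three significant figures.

72.7 h

k = CL / Vd = 4.730 / 225.0 = 0.02102 h⁻¹
Between IV bolus doses, concentration decays as C = C₀·e^(−kτ), so C_peak/C_trough = e^(kτ).
τ_max = ln(C_peak/C_trough) / k = ln(62.7/13.6) / 0.02102 = 1.528 / 0.02102 = 72.69 h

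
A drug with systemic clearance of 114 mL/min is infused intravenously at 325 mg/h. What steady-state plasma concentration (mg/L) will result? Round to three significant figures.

47.5 mg/L

CL = 114 mL/min = 114 × 0.06 = 6.840 L/h
Css = rate / CL = 325 / 6.840 = 47.51 mg/L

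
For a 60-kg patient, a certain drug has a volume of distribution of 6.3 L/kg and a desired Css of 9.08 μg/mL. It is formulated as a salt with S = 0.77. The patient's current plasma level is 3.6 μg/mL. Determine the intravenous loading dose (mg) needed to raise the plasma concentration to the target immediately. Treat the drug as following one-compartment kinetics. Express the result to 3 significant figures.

2690 mg

Vd(total) = 60 kg × 6.3 L/kg = 378.0 L
The loading dose fills Vd to the target concentration.
Concentration deficit ΔC = 9.08 − 3.6 = 5.480 mg/L
LD = Vd × ΔC / S = 378.0 × 5.480 / 0.77 = 2690 mg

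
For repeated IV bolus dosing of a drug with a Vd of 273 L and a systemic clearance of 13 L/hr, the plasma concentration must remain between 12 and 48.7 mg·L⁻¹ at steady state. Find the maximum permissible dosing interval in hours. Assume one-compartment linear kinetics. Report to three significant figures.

29.4 h

k = CL / Vd = 13.00 / 273.0 = 0.04762 h⁻¹
Between IV bolus doses, concentration decays as C = C₀·e^(−kτ), so C_peak/C_trough = e^(kτ).
τ_max = ln(C_peak/C_trough) / k = ln(48.7/12) / 0.04762 = 1.401 / 0.04762 = 29.42 h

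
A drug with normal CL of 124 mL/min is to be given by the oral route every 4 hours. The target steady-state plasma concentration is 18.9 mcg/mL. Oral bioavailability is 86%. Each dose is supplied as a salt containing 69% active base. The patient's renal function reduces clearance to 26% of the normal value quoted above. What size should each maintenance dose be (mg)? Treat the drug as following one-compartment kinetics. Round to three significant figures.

CL = 124 mL/min = 124 × 0.06 = 7.440 L/h
Patient clearance = 0.26 × 7.440 = 1.934 L/h
D = CL × Css × τ / F / S = 1.934 × 18.9 × 4 / 0.86 / 0.69 = 246.4 mg

246 mg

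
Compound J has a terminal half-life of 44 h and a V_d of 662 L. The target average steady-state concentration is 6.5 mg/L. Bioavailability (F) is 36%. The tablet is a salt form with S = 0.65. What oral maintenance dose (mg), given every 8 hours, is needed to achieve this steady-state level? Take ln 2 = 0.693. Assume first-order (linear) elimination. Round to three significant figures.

CL = ln 2 · Vd / t½ = 0.693 × 662.0 / 44 = 10.43 L/h
D = CL × Css × τ / F / S = 10.43 × 6.5 × 8 / 0.36 / 0.65 = 2318 mg

2320 mg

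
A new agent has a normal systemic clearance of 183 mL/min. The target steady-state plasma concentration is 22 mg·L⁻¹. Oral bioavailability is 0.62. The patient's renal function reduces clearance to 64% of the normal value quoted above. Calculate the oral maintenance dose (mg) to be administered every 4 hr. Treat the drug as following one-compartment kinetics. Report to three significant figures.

997 mg

Convert clearance: 183 mL/min × 60 min/h ÷ 1000 mL/L = 10.98 L/h
Patient clearance = 0.64 × 10.98 = 7.027 L/h
At steady state, dose per interval replaces the amount cleared in that interval: F·D/τ = CL·Css.
D = CL × Css × τ / F = 7.027 × 22 × 4 / 0.62 = 997.4 mg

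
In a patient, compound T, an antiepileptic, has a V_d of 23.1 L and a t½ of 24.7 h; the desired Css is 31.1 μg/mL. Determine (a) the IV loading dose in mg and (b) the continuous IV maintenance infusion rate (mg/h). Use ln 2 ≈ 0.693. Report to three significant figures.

(a) 718 mg; (b) 20.2 mg/h

LD = Vd × C = 23.10 × 31.1 = 718.4 mg
CL = 0.693 × Vd / t½ = 0.693 × 23.10 / 24.7 = 0.6481 L/h
Infusion rate = CL × Css = 0.6481 × 31.1 = 20.16 mg/h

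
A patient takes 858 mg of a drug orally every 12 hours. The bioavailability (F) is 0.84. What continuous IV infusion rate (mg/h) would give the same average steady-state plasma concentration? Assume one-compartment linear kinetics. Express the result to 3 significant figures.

60.1 mg/h

Equivalent systemic input: infusion rate = F·D/τ.
Rate = 0.84 × 858 / 12 = 60.06 mg/h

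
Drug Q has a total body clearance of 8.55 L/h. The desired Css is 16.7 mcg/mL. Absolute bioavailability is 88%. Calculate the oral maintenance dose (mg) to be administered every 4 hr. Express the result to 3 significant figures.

At steady state, dose per interval replaces the amount cleared in that interval: F·D/τ = CL·Css.
D = CL × Css × τ / F = 8.550 × 16.7 × 4 / 0.88 = 649.0 mg

649 mg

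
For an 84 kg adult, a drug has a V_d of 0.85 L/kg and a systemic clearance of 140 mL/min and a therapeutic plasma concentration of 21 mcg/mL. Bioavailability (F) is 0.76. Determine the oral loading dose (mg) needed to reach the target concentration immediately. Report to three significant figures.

1970 mg

Vd = 0.85 L/kg × 84 kg = 71.40 L
LD = Vd × C / F = 71.40 × 21.00 / 0.76 = 1973 mg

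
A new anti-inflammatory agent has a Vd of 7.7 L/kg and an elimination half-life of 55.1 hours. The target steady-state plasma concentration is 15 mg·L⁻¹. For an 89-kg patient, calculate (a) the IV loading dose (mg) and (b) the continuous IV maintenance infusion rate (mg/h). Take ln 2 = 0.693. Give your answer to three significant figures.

(a) 10300 mg; (b) 129 mg/h

Vd = 7.7 L/kg × 89 kg = 685.3 L
LD = Vd × C = 685.3 × 15 = 10280 mg
CL = 0.693 × Vd / t½ = 0.693 × 685.3 / 55.1 = 8.619 L/h
Infusion rate = CL × Css = 8.619 × 15 = 129.3 mg/h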